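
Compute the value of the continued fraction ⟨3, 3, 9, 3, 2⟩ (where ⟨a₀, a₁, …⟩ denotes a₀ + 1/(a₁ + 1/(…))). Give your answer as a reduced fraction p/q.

a_0 = 3: 3/1
a_1 = 3: 10/3
a_2 = 9: 93/28
a_3 = 3: 289/87
a_4 = 2: 671/202

671/202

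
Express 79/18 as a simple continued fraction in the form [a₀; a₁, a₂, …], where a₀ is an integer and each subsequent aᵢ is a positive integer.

Run the Euclidean algorithm, recording each quotient:
79 = 4·18 + 7, so a_0 = 4
18 = 2·7 + 4, so a_1 = 2
7 = 1·4 + 3, so a_2 = 1
4 = 1·3 + 1, so a_3 = 1
3 = 3·1 + 0, so a_4 = 3

[4; 2, 1, 1, 3]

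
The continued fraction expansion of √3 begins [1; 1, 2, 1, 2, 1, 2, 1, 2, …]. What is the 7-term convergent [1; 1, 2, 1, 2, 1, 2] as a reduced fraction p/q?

Start with 2.
1 + 1/(2/1) = 1 + 1/2 = 3/2
2 + 1/(3/2) = 2 + 2/3 = 8/3
1 + 1/(8/3) = 1 + 3/8 = 11/8
2 + 1/(11/8) = 2 + 8/11 = 30/11
1 + 1/(30/11) = 1 + 11/30 = 41/30
1 + 1/(41/30) = 1 + 30/41 = 71/41

71/41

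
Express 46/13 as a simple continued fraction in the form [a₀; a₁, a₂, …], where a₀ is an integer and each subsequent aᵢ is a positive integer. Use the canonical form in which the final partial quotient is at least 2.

[3; 1, 1, 6]

Repeatedly divide and take the remainder:
⌊46/13⌋ = 3, remainder 7
⌊13/7⌋ = 1, remainder 6
⌊7/6⌋ = 1, remainder 1
⌊6/1⌋ = 6, remainder 0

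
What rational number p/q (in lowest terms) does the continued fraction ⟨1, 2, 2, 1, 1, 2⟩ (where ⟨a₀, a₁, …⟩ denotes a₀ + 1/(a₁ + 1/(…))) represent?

44/31

a_0 = 1: 1/1
a_1 = 2: 3/2
a_2 = 2: 7/5
a_3 = 1: 10/7
a_4 = 1: 17/12
a_5 = 2: 44/31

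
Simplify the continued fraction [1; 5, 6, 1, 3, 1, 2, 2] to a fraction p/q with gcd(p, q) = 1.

Start with 2.
2 + 1/(2/1) = 2 + 1/2 = 5/2
1 + 1/(5/2) = 1 + 2/5 = 7/5
3 + 1/(7/5) = 3 + 5/7 = 26/7
1 + 1/(26/7) = 1 + 7/26 = 33/26
6 + 1/(33/26) = 6 + 26/33 = 224/33
5 + 1/(224/33) = 5 + 33/224 = 1153/224
1 + 1/(1153/224) = 1 + 224/1153 = 1377/1153

1377/1153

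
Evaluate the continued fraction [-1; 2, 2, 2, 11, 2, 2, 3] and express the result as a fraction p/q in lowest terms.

-1409/2413

Starting at the tail and folding back:
Start with 3.
2 + 1/(3/1) = 2 + 1/3 = 7/3
2 + 1/(7/3) = 2 + 3/7 = 17/7
11 + 1/(17/7) = 11 + 7/17 = 194/17
2 + 1/(194/17) = 2 + 17/194 = 405/194
2 + 1/(405/194) = 2 + 194/405 = 1004/405
2 + 1/(1004/405) = 2 + 405/1004 = 2413/1004
-1 + 1/(2413/1004) = -1 + 1004/2413 = -1409/2413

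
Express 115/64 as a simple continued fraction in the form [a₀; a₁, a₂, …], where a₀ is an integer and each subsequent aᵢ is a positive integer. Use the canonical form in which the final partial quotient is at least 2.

[1; 1, 3, 1, 12]

⌊115/64⌋ = 1, remainder 51
⌊64/51⌋ = 1, remainder 13
⌊51/13⌋ = 3, remainder 12
⌊13/12⌋ = 1, remainder 1
⌊12/1⌋ = 12, remainder 0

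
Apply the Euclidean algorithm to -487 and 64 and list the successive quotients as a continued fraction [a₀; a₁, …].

-487 = -8·64 + 25, so a_0 = -8
64 = 2·25 + 14, so a_1 = 2
25 = 1·14 + 11, so a_2 = 1
14 = 1·11 + 3, so a_3 = 1
11 = 3·3 + 2, so a_4 = 3
3 = 1·2 + 1, so a_5 = 1
2 = 2·1 + 0, so a_6 = 2

[-8; 2, 1, 1, 3, 1, 2]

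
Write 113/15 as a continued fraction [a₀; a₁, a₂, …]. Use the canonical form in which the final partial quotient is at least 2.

113 ÷ 15 → quotient 7, remainder 8
15 ÷ 8 → quotient 1, remainder 7
8 ÷ 7 → quotient 1, remainder 1
7 ÷ 1 → quotient 7, remainder 0

[7; 1, 1, 7]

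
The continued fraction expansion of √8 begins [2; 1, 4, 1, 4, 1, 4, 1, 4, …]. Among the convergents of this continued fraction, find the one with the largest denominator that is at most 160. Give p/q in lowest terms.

a_0 = 2: 2/1  (≤ bound)
a_1 = 1: 3/1  (≤ bound)
a_2 = 4: 14/5  (≤ bound)
a_3 = 1: 17/6  (≤ bound)
a_4 = 4: 82/29  (≤ bound)
a_5 = 1: 99/35  (≤ bound)
a_6 = 4: 478/169  (> 160, stop)

99/35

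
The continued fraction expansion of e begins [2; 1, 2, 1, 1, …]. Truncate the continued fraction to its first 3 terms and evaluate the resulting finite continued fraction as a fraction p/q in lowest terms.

Start with 2.
1 + 1/(2/1) = 1 + 1/2 = 3/2
2 + 1/(3/2) = 2 + 2/3 = 8/3

8/3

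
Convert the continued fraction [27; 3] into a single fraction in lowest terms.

Start with 3.
27 + 1/(3/1) = 27 + 1/3 = 82/3

82/3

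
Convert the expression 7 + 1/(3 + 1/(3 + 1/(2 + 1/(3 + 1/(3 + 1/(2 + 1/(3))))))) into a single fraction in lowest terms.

Start with 3.
2 + 1/(3/1) = 2 + 1/3 = 7/3
3 + 1/(7/3) = 3 + 3/7 = 24/7
3 + 1/(24/7) = 3 + 7/24 = 79/24
2 + 1/(79/24) = 2 + 24/79 = 182/79
3 + 1/(182/79) = 3 + 79/182 = 625/182
3 + 1/(625/182) = 3 + 182/625 = 2057/625
7 + 1/(2057/625) = 7 + 625/2057 = 15024/2057

15024/2057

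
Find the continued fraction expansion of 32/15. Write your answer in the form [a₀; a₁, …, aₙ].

[2; 7, 2]

32 ÷ 15 → quotient 2, remainder 2
15 ÷ 2 → quotient 7, remainder 1
2 ÷ 1 → quotient 2, remainder 0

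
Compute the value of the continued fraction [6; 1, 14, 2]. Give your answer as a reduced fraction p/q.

Use the convergent recurrence hₖ = aₖ·hₖ₋₁ + hₖ₋₂ (and likewise for the denominators kₖ):
a_0 = 6: 6/1
a_1 = 1: 7/1
a_2 = 14: 104/15
a_3 = 2: 215/31

215/31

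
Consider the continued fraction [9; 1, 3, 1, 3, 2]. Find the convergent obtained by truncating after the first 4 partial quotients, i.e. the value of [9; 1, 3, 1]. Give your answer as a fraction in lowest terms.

a_0 = 9: 9/1
a_1 = 1: 10/1
a_2 = 3: 39/4
a_3 = 1: 49/5

49/5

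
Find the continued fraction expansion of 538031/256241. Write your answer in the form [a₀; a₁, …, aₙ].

Repeatedly divide and take the remainder:
538031 = 2·256241 + 25549, so a_0 = 2
256241 = 10·25549 + 751, so a_1 = 10
25549 = 34·751 + 15, so a_2 = 34
751 = 50·15 + 1, so a_3 = 50
15 = 15·1 + 0, so a_4 = 15

[2; 10, 34, 50, 15]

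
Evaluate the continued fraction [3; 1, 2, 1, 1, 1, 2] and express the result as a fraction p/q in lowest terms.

Build up convergents one term at a time:
a_0 = 3: 3/1
a_1 = 1: 4/1
a_2 = 2: 11/3
a_3 = 1: 15/4
a_4 = 1: 26/7
a_5 = 1: 41/11
a_6 = 2: 108/29

108/29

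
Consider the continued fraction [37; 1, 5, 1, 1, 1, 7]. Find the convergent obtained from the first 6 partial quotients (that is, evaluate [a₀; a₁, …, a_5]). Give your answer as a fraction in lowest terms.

Build up convergents one term at a time:
a_0 = 37: 37/1
a_1 = 1: 38/1
a_2 = 5: 227/6
a_3 = 1: 265/7
a_4 = 1: 492/13
a_5 = 1: 757/20

757/20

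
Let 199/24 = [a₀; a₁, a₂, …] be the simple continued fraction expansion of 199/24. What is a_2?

2

Apply division with remainder until the remainder is 0:
⌊199/24⌋ = 8, remainder 7
⌊24/7⌋ = 3, remainder 3
⌊7/3⌋ = 2, remainder 1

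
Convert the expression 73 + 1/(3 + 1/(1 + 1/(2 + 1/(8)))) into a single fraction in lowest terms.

Start with 8.
2 + 1/(8/1) = 2 + 1/8 = 17/8
1 + 1/(17/8) = 1 + 8/17 = 25/17
3 + 1/(25/17) = 3 + 17/25 = 92/25
73 + 1/(92/25) = 73 + 25/92 = 6741/92

6741/92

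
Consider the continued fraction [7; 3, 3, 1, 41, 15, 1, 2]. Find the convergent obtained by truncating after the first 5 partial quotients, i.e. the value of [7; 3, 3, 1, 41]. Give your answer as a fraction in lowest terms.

3968/543

a_0 = 7: 7/1
a_1 = 3: 22/3
a_2 = 3: 73/10
a_3 = 1: 95/13
a_4 = 41: 3968/543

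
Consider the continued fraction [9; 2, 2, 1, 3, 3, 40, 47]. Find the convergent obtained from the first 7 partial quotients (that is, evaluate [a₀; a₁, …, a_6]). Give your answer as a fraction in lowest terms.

a_0 = 9: 9/1
a_1 = 2: 19/2
a_2 = 2: 47/5
a_3 = 1: 66/7
a_4 = 3: 245/26
a_5 = 3: 801/85
a_6 = 40: 32285/3426

32285/3426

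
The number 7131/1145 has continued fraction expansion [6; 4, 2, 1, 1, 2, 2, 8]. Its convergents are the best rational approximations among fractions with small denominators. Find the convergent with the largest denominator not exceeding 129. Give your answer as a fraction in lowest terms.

List convergents until the denominator exceeds the bound:
a_0 = 6: 6/1  (≤ bound)
a_1 = 4: 25/4  (≤ bound)
a_2 = 2: 56/9  (≤ bound)
a_3 = 1: 81/13  (≤ bound)
a_4 = 1: 137/22  (≤ bound)
a_5 = 2: 355/57  (≤ bound)
a_6 = 2: 847/136  (> 129, stop)

355/57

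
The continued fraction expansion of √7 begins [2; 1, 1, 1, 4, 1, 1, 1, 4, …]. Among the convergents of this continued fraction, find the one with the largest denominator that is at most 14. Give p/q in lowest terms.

37/14

List convergents until the denominator exceeds the bound:
a_0 = 2: 2/1  (≤ bound)
a_1 = 1: 3/1  (≤ bound)
a_2 = 1: 5/2  (≤ bound)
a_3 = 1: 8/3  (≤ bound)
a_4 = 4: 37/14  (≤ bound)
a_5 = 1: 45/17  (> 14, stop)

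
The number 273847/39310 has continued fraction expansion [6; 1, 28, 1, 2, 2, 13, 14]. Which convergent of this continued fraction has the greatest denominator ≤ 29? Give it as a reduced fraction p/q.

List convergents until the denominator exceeds the bound:
a_0 = 6: 6/1  (≤ bound)
a_1 = 1: 7/1  (≤ bound)
a_2 = 28: 202/29  (≤ bound)
a_3 = 1: 209/30  (> 29, stop)

202/29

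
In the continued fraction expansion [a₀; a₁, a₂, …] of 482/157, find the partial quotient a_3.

482 ÷ 157 → quotient 3, remainder 11
157 ÷ 11 → quotient 14, remainder 3
11 ÷ 3 → quotient 3, remainder 2
3 ÷ 2 → quotient 1, remainder 1

1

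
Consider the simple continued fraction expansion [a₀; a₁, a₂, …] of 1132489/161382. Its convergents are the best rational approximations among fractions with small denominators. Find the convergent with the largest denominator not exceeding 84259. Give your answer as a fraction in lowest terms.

a_0 = 7: 7/1  (≤ bound)
a_1 = 57: 400/57  (≤ bound)
a_2 = 3: 1207/172  (≤ bound)
a_3 = 27: 32989/4701  (≤ bound)
a_4 = 3: 100174/14275  (≤ bound)
a_5 = 1: 133163/18976  (≤ bound)
a_6 = 3: 499663/71203  (≤ bound)
a_7 = 2: 1132489/161382  (> 84259, stop)

499663/71203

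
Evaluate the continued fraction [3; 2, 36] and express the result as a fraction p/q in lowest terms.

Compute successive convergents:
a_0 = 3: 3/1
a_1 = 2: 7/2
a_2 = 36: 255/73

255/73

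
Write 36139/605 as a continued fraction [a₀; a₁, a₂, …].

36139 ÷ 605 → quotient 59, remainder 444
605 ÷ 444 → quotient 1, remainder 161
444 ÷ 161 → quotient 2, remainder 122
161 ÷ 122 → quotient 1, remainder 39
122 ÷ 39 → quotient 3, remainder 5
39 ÷ 5 → quotient 7, remainder 4
5 ÷ 4 → quotient 1, remainder 1
4 ÷ 1 → quotient 4, remainder 0

[59; 1, 2, 1, 3, 7, 1, 4]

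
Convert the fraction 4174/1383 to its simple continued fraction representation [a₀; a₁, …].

⌊4174/1383⌋ = 3, remainder 25
⌊1383/25⌋ = 55, remainder 8
⌊25/8⌋ = 3, remainder 1
⌊8/1⌋ = 8, remainder 0

[3; 55, 3, 8]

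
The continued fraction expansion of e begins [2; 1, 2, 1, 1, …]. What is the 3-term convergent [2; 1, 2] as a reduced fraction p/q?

8/3

Start with 2.
1 + 1/(2/1) = 1 + 1/2 = 3/2
2 + 1/(3/2) = 2 + 2/3 = 8/3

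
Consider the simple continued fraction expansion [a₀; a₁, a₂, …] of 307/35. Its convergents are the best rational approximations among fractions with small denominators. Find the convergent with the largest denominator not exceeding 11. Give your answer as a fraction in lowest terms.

a_0 = 8: 8/1  (≤ bound)
a_1 = 1: 9/1  (≤ bound)
a_2 = 3: 35/4  (≤ bound)
a_3 = 2: 79/9  (≤ bound)
a_4 = 1: 114/13  (> 11, stop)

79/9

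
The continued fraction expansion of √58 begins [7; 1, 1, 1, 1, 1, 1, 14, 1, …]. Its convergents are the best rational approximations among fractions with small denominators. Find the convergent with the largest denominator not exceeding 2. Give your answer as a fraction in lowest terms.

a_0 = 7: 7/1  (≤ bound)
a_1 = 1: 8/1  (≤ bound)
a_2 = 1: 15/2  (≤ bound)
a_3 = 1: 23/3  (> 2, stop)

15/2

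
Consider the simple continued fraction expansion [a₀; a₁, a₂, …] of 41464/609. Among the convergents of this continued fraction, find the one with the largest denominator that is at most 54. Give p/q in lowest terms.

2383/35

a_0 = 68: 68/1  (≤ bound)
a_1 = 11: 749/11  (≤ bound)
a_2 = 1: 817/12  (≤ bound)
a_3 = 2: 2383/35  (≤ bound)
a_4 = 2: 5583/82  (> 54, stop)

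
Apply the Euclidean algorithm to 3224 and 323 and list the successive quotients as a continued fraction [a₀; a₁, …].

Run the Euclidean algorithm, recording each quotient:
3224 = 9·323 + 317, so a_0 = 9
323 = 1·317 + 6, so a_1 = 1
317 = 52·6 + 5, so a_2 = 52
6 = 1·5 + 1, so a_3 = 1
5 = 5·1 + 0, so a_4 = 5

[9; 1, 52, 1, 5]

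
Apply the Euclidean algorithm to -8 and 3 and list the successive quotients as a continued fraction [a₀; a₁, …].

Repeatedly divide and take the remainder:
-8 = -3·3 + 1, so a_0 = -3
3 = 3·1 + 0, so a_1 = 3

[-3; 3]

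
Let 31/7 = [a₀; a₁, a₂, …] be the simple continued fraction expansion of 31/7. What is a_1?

2

⌊31/7⌋ = 4, remainder 3
⌊7/3⌋ = 2, remainder 1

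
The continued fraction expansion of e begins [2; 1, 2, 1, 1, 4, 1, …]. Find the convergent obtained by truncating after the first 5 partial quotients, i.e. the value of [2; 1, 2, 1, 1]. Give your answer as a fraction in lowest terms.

Compute successive convergents:
a_0 = 2: 2/1
a_1 = 1: 3/1
a_2 = 2: 8/3
a_3 = 1: 11/4
a_4 = 1: 19/7

19/7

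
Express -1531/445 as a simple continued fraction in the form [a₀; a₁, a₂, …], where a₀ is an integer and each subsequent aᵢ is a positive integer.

[-4; 1, 1, 3, 1, 2, 3, 5]

Repeatedly divide and take the remainder:
-1531 ÷ 445 → quotient -4, remainder 249
445 ÷ 249 → quotient 1, remainder 196
249 ÷ 196 → quotient 1, remainder 53
196 ÷ 53 → quotient 3, remainder 37
53 ÷ 37 → quotient 1, remainder 16
37 ÷ 16 → quotient 2, remainder 5
16 ÷ 5 → quotient 3, remainder 1
5 ÷ 1 → quotient 5, remainder 0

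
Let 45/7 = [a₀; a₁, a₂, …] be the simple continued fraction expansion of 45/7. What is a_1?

⌊45/7⌋ = 6, remainder 3
⌊7/3⌋ = 2, remainder 1

2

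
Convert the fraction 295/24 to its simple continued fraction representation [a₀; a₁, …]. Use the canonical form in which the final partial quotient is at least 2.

[12; 3, 2, 3]

Apply division with remainder until the remainder is 0:
⌊295/24⌋ = 12, remainder 7
⌊24/7⌋ = 3, remainder 3
⌊7/3⌋ = 2, remainder 1
⌊3/1⌋ = 3, remainder 0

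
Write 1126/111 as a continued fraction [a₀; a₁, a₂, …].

[10; 6, 1, 15]

1126 ÷ 111 → quotient 10, remainder 16
111 ÷ 16 → quotient 6, remainder 15
16 ÷ 15 → quotient 1, remainder 1
15 ÷ 1 → quotient 15, remainder 0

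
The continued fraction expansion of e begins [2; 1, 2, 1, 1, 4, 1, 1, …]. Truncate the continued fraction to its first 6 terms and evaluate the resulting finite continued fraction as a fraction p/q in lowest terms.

a_0 = 2: 2/1
a_1 = 1: 3/1
a_2 = 2: 8/3
a_3 = 1: 11/4
a_4 = 1: 19/7
a_5 = 4: 87/32

87/32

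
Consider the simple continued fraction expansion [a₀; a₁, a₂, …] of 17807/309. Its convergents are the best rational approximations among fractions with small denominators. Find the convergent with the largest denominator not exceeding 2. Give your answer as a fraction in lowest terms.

List convergents until the denominator exceeds the bound:
a_0 = 57: 57/1  (≤ bound)
a_1 = 1: 58/1  (≤ bound)
a_2 = 1: 115/2  (≤ bound)
a_3 = 1: 173/3  (> 2, stop)

115/2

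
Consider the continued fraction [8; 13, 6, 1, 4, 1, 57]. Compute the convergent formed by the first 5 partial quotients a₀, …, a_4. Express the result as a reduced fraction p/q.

3610/447

Work from the innermost term outward:
Start with 4.
1 + 1/(4/1) = 1 + 1/4 = 5/4
6 + 1/(5/4) = 6 + 4/5 = 34/5
13 + 1/(34/5) = 13 + 5/34 = 447/34
8 + 1/(447/34) = 8 + 34/447 = 3610/447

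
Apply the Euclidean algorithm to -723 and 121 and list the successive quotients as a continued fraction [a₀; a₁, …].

Apply division with remainder until the remainder is 0:
-723 = -6·121 + 3, so a_0 = -6
121 = 40·3 + 1, so a_1 = 40
3 = 3·1 + 0, so a_2 = 3

[-6; 40, 3]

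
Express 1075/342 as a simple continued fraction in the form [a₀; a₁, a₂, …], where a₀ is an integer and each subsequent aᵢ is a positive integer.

[3; 6, 1, 48]

1075 ÷ 342 → quotient 3, remainder 49
342 ÷ 49 → quotient 6, remainder 48
49 ÷ 48 → quotient 1, remainder 1
48 ÷ 1 → quotient 48, remainder 0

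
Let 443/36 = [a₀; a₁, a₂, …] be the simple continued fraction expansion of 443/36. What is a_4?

2

443 = 12·36 + 11, so a_0 = 12
36 = 3·11 + 3, so a_1 = 3
11 = 3·3 + 2, so a_2 = 3
3 = 1·2 + 1, so a_3 = 1
2 = 2·1 + 0, so a_4 = 2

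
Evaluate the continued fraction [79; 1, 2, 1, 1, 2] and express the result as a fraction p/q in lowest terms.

1435/18

Collapse the nested fraction from the inside out:
Start with 2.
1 + 1/(2/1) = 1 + 1/2 = 3/2
1 + 1/(3/2) = 1 + 2/3 = 5/3
2 + 1/(5/3) = 2 + 3/5 = 13/5
1 + 1/(13/5) = 1 + 5/13 = 18/13
79 + 1/(18/13) = 79 + 13/18 = 1435/18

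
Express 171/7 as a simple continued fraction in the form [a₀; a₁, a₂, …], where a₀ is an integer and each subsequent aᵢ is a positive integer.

[24; 2, 3]

171 ÷ 7 → quotient 24, remainder 3
7 ÷ 3 → quotient 2, remainder 1
3 ÷ 1 → quotient 3, remainder 0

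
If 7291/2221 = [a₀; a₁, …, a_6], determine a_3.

1

7291 = 3·2221 + 628, so a_0 = 3
2221 = 3·628 + 337, so a_1 = 3
628 = 1·337 + 291, so a_2 = 1
337 = 1·291 + 46, so a_3 = 1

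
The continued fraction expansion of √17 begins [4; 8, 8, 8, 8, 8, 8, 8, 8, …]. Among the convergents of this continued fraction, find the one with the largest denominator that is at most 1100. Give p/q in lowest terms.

2177/528

a_0 = 4: 4/1  (≤ bound)
a_1 = 8: 33/8  (≤ bound)
a_2 = 8: 268/65  (≤ bound)
a_3 = 8: 2177/528  (≤ bound)
a_4 = 8: 17684/4289  (> 1100, stop)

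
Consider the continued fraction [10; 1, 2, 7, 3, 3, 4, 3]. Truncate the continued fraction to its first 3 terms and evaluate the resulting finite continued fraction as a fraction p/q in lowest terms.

a_0 = 10: 10/1
a_1 = 1: 11/1
a_2 = 2: 32/3

32/3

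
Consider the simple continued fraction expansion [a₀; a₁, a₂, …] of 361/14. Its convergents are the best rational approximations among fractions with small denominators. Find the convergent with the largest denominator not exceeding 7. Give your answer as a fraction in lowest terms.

a_0 = 25: 25/1  (≤ bound)
a_1 = 1: 26/1  (≤ bound)
a_2 = 3: 103/4  (≤ bound)
a_3 = 1: 129/5  (≤ bound)
a_4 = 2: 361/14  (> 7, stop)

129/5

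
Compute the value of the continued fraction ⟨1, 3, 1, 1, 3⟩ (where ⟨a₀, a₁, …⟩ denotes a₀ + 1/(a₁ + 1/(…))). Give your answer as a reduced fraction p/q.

32/25

Compute successive convergents:
a_0 = 1: 1/1
a_1 = 3: 4/3
a_2 = 1: 5/4
a_3 = 1: 9/7
a_4 = 3: 32/25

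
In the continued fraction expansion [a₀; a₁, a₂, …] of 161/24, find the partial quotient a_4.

3

Apply division with remainder until the remainder is 0:
161 = 6·24 + 17, so a_0 = 6
24 = 1·17 + 7, so a_1 = 1
17 = 2·7 + 3, so a_2 = 2
7 = 2·3 + 1, so a_3 = 2
3 = 3·1 + 0, so a_4 = 3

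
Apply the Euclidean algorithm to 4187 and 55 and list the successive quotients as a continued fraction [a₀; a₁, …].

[76; 7, 1, 6]

4187 ÷ 55 → quotient 76, remainder 7
55 ÷ 7 → quotient 7, remainder 6
7 ÷ 6 → quotient 1, remainder 1
6 ÷ 1 → quotient 6, remainder 0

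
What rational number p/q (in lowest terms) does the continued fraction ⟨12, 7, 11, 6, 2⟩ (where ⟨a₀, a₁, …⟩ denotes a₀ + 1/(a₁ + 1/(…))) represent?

12481/1028

a_0 = 12: 12/1
a_1 = 7: 85/7
a_2 = 11: 947/78
a_3 = 6: 5767/475
a_4 = 2: 12481/1028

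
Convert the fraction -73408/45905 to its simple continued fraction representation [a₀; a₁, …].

[-2; 2, 2, 45, 1, 1, 49, 2]

-73408 ÷ 45905 → quotient -2, remainder 18402
45905 ÷ 18402 → quotient 2, remainder 9101
18402 ÷ 9101 → quotient 2, remainder 200
9101 ÷ 200 → quotient 45, remainder 101
200 ÷ 101 → quotient 1, remainder 99
101 ÷ 99 → quotient 1, remainder 2
99 ÷ 2 → quotient 49, remainder 1
2 ÷ 1 → quotient 2, remainder 0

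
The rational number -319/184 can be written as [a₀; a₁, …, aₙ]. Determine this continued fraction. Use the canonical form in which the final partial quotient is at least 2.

Run the Euclidean algorithm, recording each quotient:
-319 = -2·184 + 49, so a_0 = -2
184 = 3·49 + 37, so a_1 = 3
49 = 1·37 + 12, so a_2 = 1
37 = 3·12 + 1, so a_3 = 3
12 = 12·1 + 0, so a_4 = 12

[-2; 3, 1, 3, 12]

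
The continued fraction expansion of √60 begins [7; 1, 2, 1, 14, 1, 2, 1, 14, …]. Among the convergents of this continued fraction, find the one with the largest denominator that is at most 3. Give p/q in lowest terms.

23/3

a_0 = 7: 7/1  (≤ bound)
a_1 = 1: 8/1  (≤ bound)
a_2 = 2: 23/3  (≤ bound)
a_3 = 1: 31/4  (> 3, stop)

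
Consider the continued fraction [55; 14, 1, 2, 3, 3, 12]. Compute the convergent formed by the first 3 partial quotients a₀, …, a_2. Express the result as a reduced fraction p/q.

Use the convergent recurrence hₖ = aₖ·hₖ₋₁ + hₖ₋₂ (and likewise for the denominators kₖ):
a_0 = 55: 55/1
a_1 = 14: 771/14
a_2 = 1: 826/15

826/15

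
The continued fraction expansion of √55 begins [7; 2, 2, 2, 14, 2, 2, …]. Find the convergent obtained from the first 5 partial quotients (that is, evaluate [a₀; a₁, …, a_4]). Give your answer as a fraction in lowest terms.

Compute successive convergents:
a_0 = 7: 7/1
a_1 = 2: 15/2
a_2 = 2: 37/5
a_3 = 2: 89/12
a_4 = 14: 1283/173

1283/173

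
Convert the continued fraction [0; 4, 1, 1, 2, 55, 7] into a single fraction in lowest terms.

Starting at the tail and folding back:
Start with 7.
55 + 1/(7/1) = 55 + 1/7 = 386/7
2 + 1/(386/7) = 2 + 7/386 = 779/386
1 + 1/(779/386) = 1 + 386/779 = 1165/779
1 + 1/(1165/779) = 1 + 779/1165 = 1944/1165
4 + 1/(1944/1165) = 4 + 1165/1944 = 8941/1944
0 + 1/(8941/1944) = 0 + 1944/8941 = 1944/8941

1944/8941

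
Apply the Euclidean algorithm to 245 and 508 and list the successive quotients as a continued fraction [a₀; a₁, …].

[0; 2, 13, 1, 1, 1, 1, 3]

245 = 0·508 + 245, so a_0 = 0
508 = 2·245 + 18, so a_1 = 2
245 = 13·18 + 11, so a_2 = 13
18 = 1·11 + 7, so a_3 = 1
11 = 1·7 + 4, so a_4 = 1
7 = 1·4 + 3, so a_5 = 1
4 = 1·3 + 1, so a_6 = 1
3 = 3·1 + 0, so a_7 = 3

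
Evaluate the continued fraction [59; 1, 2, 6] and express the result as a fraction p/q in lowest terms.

1134/19

a_0 = 59: 59/1
a_1 = 1: 60/1
a_2 = 2: 179/3
a_3 = 6: 1134/19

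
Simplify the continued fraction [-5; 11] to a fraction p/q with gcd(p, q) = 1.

a_0 = -5: -5/1
a_1 = 11: -54/11

-54/11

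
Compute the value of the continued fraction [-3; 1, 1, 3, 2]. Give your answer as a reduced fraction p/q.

-39/16

a_0 = -3: -3/1
a_1 = 1: -2/1
a_2 = 1: -5/2
a_3 = 3: -17/7
a_4 = 2: -39/16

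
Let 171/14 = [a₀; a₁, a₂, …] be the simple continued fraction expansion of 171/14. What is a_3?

2

171 = 12·14 + 3, so a_0 = 12
14 = 4·3 + 2, so a_1 = 4
3 = 1·2 + 1, so a_2 = 1
2 = 2·1 + 0, so a_3 = 2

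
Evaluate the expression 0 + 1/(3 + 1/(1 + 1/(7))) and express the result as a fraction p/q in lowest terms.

8/31

a_0 = 0: 0/1
a_1 = 3: 1/3
a_2 = 1: 1/4
a_3 = 7: 8/31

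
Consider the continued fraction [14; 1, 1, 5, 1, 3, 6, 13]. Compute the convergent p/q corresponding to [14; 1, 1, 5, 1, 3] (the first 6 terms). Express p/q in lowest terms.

Start with 3.
1 + 1/(3/1) = 1 + 1/3 = 4/3
5 + 1/(4/3) = 5 + 3/4 = 23/4
1 + 1/(23/4) = 1 + 4/23 = 27/23
1 + 1/(27/23) = 1 + 23/27 = 50/27
14 + 1/(50/27) = 14 + 27/50 = 727/50

727/50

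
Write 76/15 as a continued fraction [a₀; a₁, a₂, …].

[5; 15]

76 ÷ 15 → quotient 5, remainder 1
15 ÷ 1 → quotient 15, remainder 0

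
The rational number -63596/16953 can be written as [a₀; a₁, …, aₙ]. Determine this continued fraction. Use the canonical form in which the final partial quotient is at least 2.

⌊-63596/16953⌋ = -4, remainder 4216
⌊16953/4216⌋ = 4, remainder 89
⌊4216/89⌋ = 47, remainder 33
⌊89/33⌋ = 2, remainder 23
⌊33/23⌋ = 1, remainder 10
⌊23/10⌋ = 2, remainder 3
⌊10/3⌋ = 3, remainder 1
⌊3/1⌋ = 3, remainder 0

[-4; 4, 47, 2, 1, 2, 3, 3]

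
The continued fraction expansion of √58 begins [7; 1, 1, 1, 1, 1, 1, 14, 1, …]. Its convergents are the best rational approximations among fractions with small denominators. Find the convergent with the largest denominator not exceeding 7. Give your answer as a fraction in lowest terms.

a_0 = 7: 7/1  (≤ bound)
a_1 = 1: 8/1  (≤ bound)
a_2 = 1: 15/2  (≤ bound)
a_3 = 1: 23/3  (≤ bound)
a_4 = 1: 38/5  (≤ bound)
a_5 = 1: 61/8  (> 7, stop)

38/5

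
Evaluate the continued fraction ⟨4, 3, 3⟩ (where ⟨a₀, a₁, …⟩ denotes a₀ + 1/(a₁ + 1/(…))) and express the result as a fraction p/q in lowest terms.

43/10

Start with 3.
3 + 1/(3/1) = 3 + 1/3 = 10/3
4 + 1/(10/3) = 4 + 3/10 = 43/10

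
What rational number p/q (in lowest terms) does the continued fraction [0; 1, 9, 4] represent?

a_0 = 0: 0/1
a_1 = 1: 1/1
a_2 = 9: 9/10
a_3 = 4: 37/41

37/41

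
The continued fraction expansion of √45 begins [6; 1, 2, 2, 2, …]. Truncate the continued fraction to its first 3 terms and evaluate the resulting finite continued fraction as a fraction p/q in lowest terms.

20/3

Work from the innermost term outward:
Start with 2.
1 + 1/(2/1) = 1 + 1/2 = 3/2
6 + 1/(3/2) = 6 + 2/3 = 20/3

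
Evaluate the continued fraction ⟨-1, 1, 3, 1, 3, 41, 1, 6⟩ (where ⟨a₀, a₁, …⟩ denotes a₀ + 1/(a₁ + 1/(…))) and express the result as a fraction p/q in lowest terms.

a_0 = -1: -1/1
a_1 = 1: 0/1
a_2 = 3: -1/4
a_3 = 1: -1/5
a_4 = 3: -4/19
a_5 = 41: -165/784
a_6 = 1: -169/803
a_7 = 6: -1179/5602

-1179/5602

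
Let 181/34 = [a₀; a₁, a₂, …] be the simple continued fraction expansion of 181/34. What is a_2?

⌊181/34⌋ = 5, remainder 11
⌊34/11⌋ = 3, remainder 1
⌊11/1⌋ = 11, remainder 0

11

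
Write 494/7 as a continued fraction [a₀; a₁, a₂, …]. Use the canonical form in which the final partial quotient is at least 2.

[70; 1, 1, 3]

Apply division with remainder until the remainder is 0:
⌊494/7⌋ = 70, remainder 4
⌊7/4⌋ = 1, remainder 3
⌊4/3⌋ = 1, remainder 1
⌊3/1⌋ = 3, remainder 0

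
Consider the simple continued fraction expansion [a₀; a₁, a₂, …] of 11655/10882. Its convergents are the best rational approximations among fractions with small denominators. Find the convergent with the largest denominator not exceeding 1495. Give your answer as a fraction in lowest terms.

a_0 = 1: 1/1  (≤ bound)
a_1 = 14: 15/14  (≤ bound)
a_2 = 12: 181/169  (≤ bound)
a_3 = 1: 196/183  (≤ bound)
a_4 = 7: 1553/1450  (≤ bound)
a_5 = 1: 1749/1633  (> 1495, stop)

1553/1450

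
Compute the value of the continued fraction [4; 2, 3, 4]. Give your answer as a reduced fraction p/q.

Start with 4.
3 + 1/(4/1) = 3 + 1/4 = 13/4
2 + 1/(13/4) = 2 + 4/13 = 30/13
4 + 1/(30/13) = 4 + 13/30 = 133/30

133/30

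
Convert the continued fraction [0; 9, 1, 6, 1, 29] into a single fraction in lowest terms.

a_0 = 0: 0/1
a_1 = 9: 1/9
a_2 = 1: 1/10
a_3 = 6: 7/69
a_4 = 1: 8/79
a_5 = 29: 239/2360

239/2360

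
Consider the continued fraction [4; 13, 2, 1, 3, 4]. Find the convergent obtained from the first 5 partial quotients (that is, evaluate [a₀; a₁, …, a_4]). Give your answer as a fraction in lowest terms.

599/147

a_0 = 4: 4/1
a_1 = 13: 53/13
a_2 = 2: 110/27
a_3 = 1: 163/40
a_4 = 3: 599/147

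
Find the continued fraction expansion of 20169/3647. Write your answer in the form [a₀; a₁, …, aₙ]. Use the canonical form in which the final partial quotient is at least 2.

20169 ÷ 3647 → quotient 5, remainder 1934
3647 ÷ 1934 → quotient 1, remainder 1713
1934 ÷ 1713 → quotient 1, remainder 221
1713 ÷ 221 → quotient 7, remainder 166
221 ÷ 166 → quotient 1, remainder 55
166 ÷ 55 → quotient 3, remainder 1
55 ÷ 1 → quotient 55, remainder 0

[5; 1, 1, 7, 1, 3, 55]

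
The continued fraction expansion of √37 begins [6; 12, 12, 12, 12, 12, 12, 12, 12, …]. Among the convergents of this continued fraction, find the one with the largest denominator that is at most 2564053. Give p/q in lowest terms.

a_0 = 6: 6/1  (≤ bound)
a_1 = 12: 73/12  (≤ bound)
a_2 = 12: 882/145  (≤ bound)
a_3 = 12: 10657/1752  (≤ bound)
a_4 = 12: 128766/21169  (≤ bound)
a_5 = 12: 1555849/255780  (≤ bound)
a_6 = 12: 18798954/3090529  (> 2564053, stop)

1555849/255780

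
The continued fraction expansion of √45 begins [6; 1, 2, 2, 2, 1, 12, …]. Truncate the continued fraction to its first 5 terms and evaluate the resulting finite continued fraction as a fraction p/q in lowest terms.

Start with 2.
2 + 1/(2/1) = 2 + 1/2 = 5/2
2 + 1/(5/2) = 2 + 2/5 = 12/5
1 + 1/(12/5) = 1 + 5/12 = 17/12
6 + 1/(17/12) = 6 + 12/17 = 114/17

114/17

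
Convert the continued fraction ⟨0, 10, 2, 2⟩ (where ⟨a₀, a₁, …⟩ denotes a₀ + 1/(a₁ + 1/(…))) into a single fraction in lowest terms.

a_0 = 0: 0/1
a_1 = 10: 1/10
a_2 = 2: 2/21
a_3 = 2: 5/52

5/52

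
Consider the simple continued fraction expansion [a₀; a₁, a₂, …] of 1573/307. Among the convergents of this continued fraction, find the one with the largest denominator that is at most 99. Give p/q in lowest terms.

497/97

a_0 = 5: 5/1  (≤ bound)
a_1 = 8: 41/8  (≤ bound)
a_2 = 12: 497/97  (≤ bound)
a_3 = 1: 538/105  (> 99, stop)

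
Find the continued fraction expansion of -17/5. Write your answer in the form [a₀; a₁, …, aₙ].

[-4; 1, 1, 2]

-17 = -4·5 + 3, so a_0 = -4
5 = 1·3 + 2, so a_1 = 1
3 = 1·2 + 1, so a_2 = 1
2 = 2·1 + 0, so a_3 = 2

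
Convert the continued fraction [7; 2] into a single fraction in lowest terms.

Start with 2.
7 + 1/(2/1) = 7 + 1/2 = 15/2

15/2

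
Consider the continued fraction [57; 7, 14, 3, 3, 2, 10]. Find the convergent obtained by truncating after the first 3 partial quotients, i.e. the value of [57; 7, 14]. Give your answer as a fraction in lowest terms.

5657/99

Start with 14.
7 + 1/(14/1) = 7 + 1/14 = 99/14
57 + 1/(99/14) = 57 + 14/99 = 5657/99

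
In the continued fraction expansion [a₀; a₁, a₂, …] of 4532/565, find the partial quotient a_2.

12

Repeatedly divide and take the remainder:
4532 = 8·565 + 12, so a_0 = 8
565 = 47·12 + 1, so a_1 = 47
12 = 12·1 + 0, so a_2 = 12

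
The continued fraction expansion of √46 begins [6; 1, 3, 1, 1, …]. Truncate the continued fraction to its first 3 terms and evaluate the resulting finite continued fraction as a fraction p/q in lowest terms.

27/4

Start with 3.
1 + 1/(3/1) = 1 + 1/3 = 4/3
6 + 1/(4/3) = 6 + 3/4 = 27/4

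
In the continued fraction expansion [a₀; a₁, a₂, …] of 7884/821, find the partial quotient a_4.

1

7884 = 9·821 + 495, so a_0 = 9
821 = 1·495 + 326, so a_1 = 1
495 = 1·326 + 169, so a_2 = 1
326 = 1·169 + 157, so a_3 = 1
169 = 1·157 + 12, so a_4 = 1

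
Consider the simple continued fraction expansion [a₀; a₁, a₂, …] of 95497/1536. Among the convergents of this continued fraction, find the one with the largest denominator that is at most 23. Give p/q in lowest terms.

List convergents until the denominator exceeds the bound:
a_0 = 62: 62/1  (≤ bound)
a_1 = 5: 311/5  (≤ bound)
a_2 = 1: 373/6  (≤ bound)
a_3 = 3: 1430/23  (≤ bound)
a_4 = 1: 1803/29  (> 23, stop)

1430/23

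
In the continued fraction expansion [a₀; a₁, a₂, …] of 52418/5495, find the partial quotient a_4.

Apply division with remainder until the remainder is 0:
52418 = 9·5495 + 2963, so a_0 = 9
5495 = 1·2963 + 2532, so a_1 = 1
2963 = 1·2532 + 431, so a_2 = 1
2532 = 5·431 + 377, so a_3 = 5
431 = 1·377 + 54, so a_4 = 1

1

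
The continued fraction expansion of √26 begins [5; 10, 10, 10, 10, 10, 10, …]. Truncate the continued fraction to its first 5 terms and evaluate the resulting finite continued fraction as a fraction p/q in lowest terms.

a_0 = 5: 5/1
a_1 = 10: 51/10
a_2 = 10: 515/101
a_3 = 10: 5201/1020
a_4 = 10: 52525/10301

52525/10301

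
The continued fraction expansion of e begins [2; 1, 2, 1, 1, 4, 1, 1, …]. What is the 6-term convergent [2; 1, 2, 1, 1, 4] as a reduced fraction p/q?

87/32

Use the convergent recurrence hₖ = aₖ·hₖ₋₁ + hₖ₋₂ (and likewise for the denominators kₖ):
a_0 = 2: 2/1
a_1 = 1: 3/1
a_2 = 2: 8/3
a_3 = 1: 11/4
a_4 = 1: 19/7
a_5 = 4: 87/32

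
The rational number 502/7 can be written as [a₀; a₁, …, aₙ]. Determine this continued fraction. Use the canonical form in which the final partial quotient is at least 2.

[71; 1, 2, 2]

⌊502/7⌋ = 71, remainder 5
⌊7/5⌋ = 1, remainder 2
⌊5/2⌋ = 2, remainder 1
⌊2/1⌋ = 2, remainder 0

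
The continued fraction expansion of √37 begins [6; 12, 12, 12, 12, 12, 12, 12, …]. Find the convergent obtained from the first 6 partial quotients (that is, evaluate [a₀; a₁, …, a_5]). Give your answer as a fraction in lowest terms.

1555849/255780

Start with 12.
12 + 1/(12/1) = 12 + 1/12 = 145/12
12 + 1/(145/12) = 12 + 12/145 = 1752/145
12 + 1/(1752/145) = 12 + 145/1752 = 21169/1752
12 + 1/(21169/1752) = 12 + 1752/21169 = 255780/21169
6 + 1/(255780/21169) = 6 + 21169/255780 = 1555849/255780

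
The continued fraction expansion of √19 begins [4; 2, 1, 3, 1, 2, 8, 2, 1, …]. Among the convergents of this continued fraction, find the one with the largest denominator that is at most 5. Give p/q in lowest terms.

List convergents until the denominator exceeds the bound:
a_0 = 4: 4/1  (≤ bound)
a_1 = 2: 9/2  (≤ bound)
a_2 = 1: 13/3  (≤ bound)
a_3 = 3: 48/11  (> 5, stop)

13/3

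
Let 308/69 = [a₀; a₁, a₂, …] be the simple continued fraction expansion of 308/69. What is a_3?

308 ÷ 69 → quotient 4, remainder 32
69 ÷ 32 → quotient 2, remainder 5
32 ÷ 5 → quotient 6, remainder 2
5 ÷ 2 → quotient 2, remainder 1

2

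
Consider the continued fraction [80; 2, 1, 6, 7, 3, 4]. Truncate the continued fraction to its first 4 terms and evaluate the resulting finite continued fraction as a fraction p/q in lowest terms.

a_0 = 80: 80/1
a_1 = 2: 161/2
a_2 = 1: 241/3
a_3 = 6: 1607/20

1607/20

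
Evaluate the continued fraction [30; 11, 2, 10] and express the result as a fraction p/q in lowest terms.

Start with 10.
2 + 1/(10/1) = 2 + 1/10 = 21/10
11 + 1/(21/10) = 11 + 10/21 = 241/21
30 + 1/(241/21) = 30 + 21/241 = 7251/241

7251/241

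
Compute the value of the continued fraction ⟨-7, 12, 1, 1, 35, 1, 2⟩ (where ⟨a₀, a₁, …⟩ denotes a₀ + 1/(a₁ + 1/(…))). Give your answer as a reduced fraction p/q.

Start with 2.
1 + 1/(2/1) = 1 + 1/2 = 3/2
35 + 1/(3/2) = 35 + 2/3 = 107/3
1 + 1/(107/3) = 1 + 3/107 = 110/107
1 + 1/(110/107) = 1 + 107/110 = 217/110
12 + 1/(217/110) = 12 + 110/217 = 2714/217
-7 + 1/(2714/217) = -7 + 217/2714 = -18781/2714

-18781/2714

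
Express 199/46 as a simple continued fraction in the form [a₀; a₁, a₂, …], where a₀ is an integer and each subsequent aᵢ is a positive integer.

[4; 3, 15]

Run the Euclidean algorithm, recording each quotient:
199 ÷ 46 → quotient 4, remainder 15
46 ÷ 15 → quotient 3, remainder 1
15 ÷ 1 → quotient 15, remainder 0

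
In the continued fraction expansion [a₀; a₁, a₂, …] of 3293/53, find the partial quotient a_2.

1

Apply division with remainder until the remainder is 0:
⌊3293/53⌋ = 62, remainder 7
⌊53/7⌋ = 7, remainder 4
⌊7/4⌋ = 1, remainder 3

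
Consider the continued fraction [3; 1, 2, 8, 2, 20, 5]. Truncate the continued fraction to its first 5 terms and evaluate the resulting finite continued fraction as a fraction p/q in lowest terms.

195/53

Build up convergents one term at a time:
a_0 = 3: 3/1
a_1 = 1: 4/1
a_2 = 2: 11/3
a_3 = 8: 92/25
a_4 = 2: 195/53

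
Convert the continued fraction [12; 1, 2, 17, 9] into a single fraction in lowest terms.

Use the convergent recurrence hₖ = aₖ·hₖ₋₁ + hₖ₋₂ (and likewise for the denominators kₖ):
a_0 = 12: 12/1
a_1 = 1: 13/1
a_2 = 2: 38/3
a_3 = 17: 659/52
a_4 = 9: 5969/471

5969/471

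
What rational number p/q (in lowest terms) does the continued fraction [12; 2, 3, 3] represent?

Start with 3.
3 + 1/(3/1) = 3 + 1/3 = 10/3
2 + 1/(10/3) = 2 + 3/10 = 23/10
12 + 1/(23/10) = 12 + 10/23 = 286/23

286/23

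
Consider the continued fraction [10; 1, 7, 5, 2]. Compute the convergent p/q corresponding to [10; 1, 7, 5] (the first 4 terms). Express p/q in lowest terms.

446/41

Build up convergents one term at a time:
a_0 = 10: 10/1
a_1 = 1: 11/1
a_2 = 7: 87/8
a_3 = 5: 446/41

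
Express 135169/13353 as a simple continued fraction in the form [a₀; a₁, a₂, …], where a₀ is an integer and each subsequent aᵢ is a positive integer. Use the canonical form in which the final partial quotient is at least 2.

[10; 8, 6, 1, 4, 48]

⌊135169/13353⌋ = 10, remainder 1639
⌊13353/1639⌋ = 8, remainder 241
⌊1639/241⌋ = 6, remainder 193
⌊241/193⌋ = 1, remainder 48
⌊193/48⌋ = 4, remainder 1
⌊48/1⌋ = 48, remainder 0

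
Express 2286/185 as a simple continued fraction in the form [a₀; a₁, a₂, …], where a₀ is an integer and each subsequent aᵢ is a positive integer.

[12; 2, 1, 4, 13]

Apply division with remainder until the remainder is 0:
2286 = 12·185 + 66, so a_0 = 12
185 = 2·66 + 53, so a_1 = 2
66 = 1·53 + 13, so a_2 = 1
53 = 4·13 + 1, so a_3 = 4
13 = 13·1 + 0, so a_4 = 13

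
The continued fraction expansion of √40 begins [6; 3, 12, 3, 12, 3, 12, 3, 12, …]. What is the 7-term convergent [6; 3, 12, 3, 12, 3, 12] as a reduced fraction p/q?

337434/53353

Starting at the tail and folding back:
Start with 12.
3 + 1/(12/1) = 3 + 1/12 = 37/12
12 + 1/(37/12) = 12 + 12/37 = 456/37
3 + 1/(456/37) = 3 + 37/456 = 1405/456
12 + 1/(1405/456) = 12 + 456/1405 = 17316/1405
3 + 1/(17316/1405) = 3 + 1405/17316 = 53353/17316
6 + 1/(53353/17316) = 6 + 17316/53353 = 337434/53353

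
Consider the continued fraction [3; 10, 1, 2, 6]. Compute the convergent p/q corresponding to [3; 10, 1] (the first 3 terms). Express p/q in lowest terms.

34/11

a_0 = 3: 3/1
a_1 = 10: 31/10
a_2 = 1: 34/11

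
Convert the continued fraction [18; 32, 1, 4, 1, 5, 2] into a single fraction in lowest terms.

Start with 2.
5 + 1/(2/1) = 5 + 1/2 = 11/2
1 + 1/(11/2) = 1 + 2/11 = 13/11
4 + 1/(13/11) = 4 + 11/13 = 63/13
1 + 1/(63/13) = 1 + 13/63 = 76/63
32 + 1/(76/63) = 32 + 63/76 = 2495/76
18 + 1/(2495/76) = 18 + 76/2495 = 44986/2495

44986/2495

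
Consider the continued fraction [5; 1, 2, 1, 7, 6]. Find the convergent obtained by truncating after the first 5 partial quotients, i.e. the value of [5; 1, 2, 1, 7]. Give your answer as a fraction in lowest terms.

178/31

Starting at the tail and folding back:
Start with 7.
1 + 1/(7/1) = 1 + 1/7 = 8/7
2 + 1/(8/7) = 2 + 7/8 = 23/8
1 + 1/(23/8) = 1 + 8/23 = 31/23
5 + 1/(31/23) = 5 + 23/31 = 178/31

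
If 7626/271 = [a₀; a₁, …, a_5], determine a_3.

1

Repeatedly divide and take the remainder:
⌊7626/271⌋ = 28, remainder 38
⌊271/38⌋ = 7, remainder 5
⌊38/5⌋ = 7, remainder 3
⌊5/3⌋ = 1, remainder 2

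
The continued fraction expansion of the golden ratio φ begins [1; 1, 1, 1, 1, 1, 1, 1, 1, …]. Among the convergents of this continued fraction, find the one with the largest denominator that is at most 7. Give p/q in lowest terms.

a_0 = 1: 1/1  (≤ bound)
a_1 = 1: 2/1  (≤ bound)
a_2 = 1: 3/2  (≤ bound)
a_3 = 1: 5/3  (≤ bound)
a_4 = 1: 8/5  (≤ bound)
a_5 = 1: 13/8  (> 7, stop)

8/5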